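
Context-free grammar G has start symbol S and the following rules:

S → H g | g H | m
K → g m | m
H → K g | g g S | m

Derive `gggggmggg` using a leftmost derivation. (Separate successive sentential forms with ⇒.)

S ⇒ Hg ⇒ ggSg ⇒ ggHgg ⇒ ggggSgg ⇒ gggggHgg ⇒ gggggKggg ⇒ gggggmggg

S ⇒ Hg   [S → H g]
Hg ⇒ ggSg   [H → g g S]
ggSg ⇒ ggHgg   [S → H g]
ggHgg ⇒ ggggSgg   [H → g g S]
ggggSgg ⇒ gggggHgg   [S → g H]
gggggHgg ⇒ gggggKggg   [H → K g]
gggggKggg ⇒ gggggmggg   [K → m]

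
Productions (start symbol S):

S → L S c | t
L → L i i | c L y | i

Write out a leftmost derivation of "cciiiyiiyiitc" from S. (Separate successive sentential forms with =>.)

S => LSc   [S → L S c]
LSc => LiiSc   [L → L i i]
LiiSc => cLyiiSc   [L → c L y]
cLyiiSc => cLiiyiiSc   [L → L i i]
cLiiyiiSc => ccLyiiyiiSc   [L → c L y]
ccLyiiyiiSc => ccLiiyiiyiiSc   [L → L i i]
ccLiiyiiyiiSc => cciiiyiiyiiSc   [L → i]
cciiiyiiyiiSc => cciiiyiiyiitc   [S → t]

S => LSc => LiiSc => cLyiiSc => cLiiyiiSc => ccLyiiyiiSc => ccLiiyiiyiiSc => cciiiyiiyiiSc => cciiiyiiyiitc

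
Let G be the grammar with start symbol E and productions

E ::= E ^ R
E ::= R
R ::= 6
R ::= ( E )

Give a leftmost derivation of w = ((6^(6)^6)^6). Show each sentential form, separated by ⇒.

E ⇒ R ⇒ (E) ⇒ (E^R) ⇒ (R^R) ⇒ ((E)^R) ⇒ ((E^R)^R) ⇒ ((E^R^R)^R) ⇒ ((R^R^R)^R) ⇒ ((6^R^R)^R) ⇒ ((6^(E)^R)^R) ⇒ ((6^(R)^R)^R) ⇒ ((6^(6)^R)^R) ⇒ ((6^(6)^6)^R) ⇒ ((6^(6)^6)^6)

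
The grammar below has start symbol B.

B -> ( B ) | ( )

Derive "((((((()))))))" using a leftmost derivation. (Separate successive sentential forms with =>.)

B => (B) => ((B)) => (((B))) => ((((B)))) => (((((B))))) => ((((((B)))))) => ((((((()))))))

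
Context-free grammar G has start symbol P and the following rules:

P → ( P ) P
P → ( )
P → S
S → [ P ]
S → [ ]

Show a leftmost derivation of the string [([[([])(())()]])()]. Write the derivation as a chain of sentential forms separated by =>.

P => S   [P → S]
S => [P]   [S → [ P ]]
[P] => [(P)P]   [P → ( P ) P]
[(P)P] => [(S)P]   [P → S]
[(S)P] => [([P])P]   [S → [ P ]]
[([P])P] => [([S])P]   [P → S]
[([S])P] => [([[P]])P]   [S → [ P ]]
[([[P]])P] => [([[(P)P]])P]   [P → ( P ) P]
[([[(P)P]])P] => [([[(S)P]])P]   [P → S]
[([[(S)P]])P] => [([[([])P]])P]   [S → [ ]]
[([[([])P]])P] => [([[([])(P)P]])P]   [P → ( P ) P]
[([[([])(P)P]])P] => [([[([])(())P]])P]   [P → ( )]
[([[([])(())P]])P] => [([[([])(())()]])P]   [P → ( )]
[([[([])(())()]])P] => [([[([])(())()]])()]   [P → ( )]

P => S => [P] => [(P)P] => [(S)P] => [([P])P] => [([S])P] => [([[P]])P] => [([[(P)P]])P] => [([[(S)P]])P] => [([[([])P]])P] => [([[([])(P)P]])P] => [([[([])(())P]])P] => [([[([])(())()]])P] => [([[([])(())()]])()]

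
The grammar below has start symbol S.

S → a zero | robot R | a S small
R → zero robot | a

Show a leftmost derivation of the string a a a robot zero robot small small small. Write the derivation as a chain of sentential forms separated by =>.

S => a S small => a a S small small => a a a S small small small => a a a robot R small small small => a a a robot zero robot small small small

S => a S small   [S → a S small]
a S small => a a S small small   [S → a S small]
a a S small small => a a a S small small small   [S → a S small]
a a a S small small small => a a a robot R small small small   [S → robot R]
a a a robot R small small small => a a a robot zero robot small small small   [R → zero robot]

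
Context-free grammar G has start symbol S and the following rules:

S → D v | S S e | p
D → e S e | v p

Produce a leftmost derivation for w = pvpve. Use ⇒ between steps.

S ⇒ SSe ⇒ pSe ⇒ pDve ⇒ pvpve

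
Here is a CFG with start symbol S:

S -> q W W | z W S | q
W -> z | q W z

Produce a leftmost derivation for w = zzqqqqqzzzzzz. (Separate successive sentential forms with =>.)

S => zWS => zzS => zzqWW => zzqqWzW => zzqqqWzzW => zzqqqqWzzzW => zzqqqqqWzzzzW => zzqqqqqzzzzzW => zzqqqqqzzzzzz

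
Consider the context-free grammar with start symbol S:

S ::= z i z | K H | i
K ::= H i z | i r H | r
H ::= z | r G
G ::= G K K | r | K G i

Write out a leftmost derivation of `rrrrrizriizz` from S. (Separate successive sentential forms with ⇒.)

S ⇒ KH   [S ::= K H]
KH ⇒ HizH   [K ::= H i z]
HizH ⇒ rGizH   [H ::= r G]
rGizH ⇒ rKGiizH   [G ::= K G i]
rKGiizH ⇒ rHizGiizH   [K ::= H i z]
rHizGiizH ⇒ rrGizGiizH   [H ::= r G]
rrGizGiizH ⇒ rrGKKizGiizH   [G ::= G K K]
rrGKKizGiizH ⇒ rrrKKizGiizH   [G ::= r]
rrrKKizGiizH ⇒ rrrrKizGiizH   [K ::= r]
rrrrKizGiizH ⇒ rrrrrizGiizH   [K ::= r]
rrrrrizGiizH ⇒ rrrrrizriizH   [G ::= r]
rrrrrizriizH ⇒ rrrrrizriizz   [H ::= z]

S ⇒ KH ⇒ HizH ⇒ rGizH ⇒ rKGiizH ⇒ rHizGiizH ⇒ rrGizGiizH ⇒ rrGKKizGiizH ⇒ rrrKKizGiizH ⇒ rrrrKizGiizH ⇒ rrrrrizGiizH ⇒ rrrrrizriizH ⇒ rrrrrizriizz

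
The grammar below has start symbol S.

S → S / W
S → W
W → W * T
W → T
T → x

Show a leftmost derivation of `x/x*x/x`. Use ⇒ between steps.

S⇒S/W⇒S/W/W⇒W/W/W⇒T/W/W⇒x/W/W⇒x/W*T/W⇒x/T*T/W⇒x/x*T/W⇒x/x*x/W⇒x/x*x/T⇒x/x*x/x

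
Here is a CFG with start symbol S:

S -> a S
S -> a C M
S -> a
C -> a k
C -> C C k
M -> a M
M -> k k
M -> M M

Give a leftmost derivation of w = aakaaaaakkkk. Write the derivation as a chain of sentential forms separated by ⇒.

S ⇒ aCM   [S -> a C M]
aCM ⇒ aakM   [C -> a k]
aakM ⇒ aakaM   [M -> a M]
aakaM ⇒ aakaMM   [M -> M M]
aakaMM ⇒ aakaaMM   [M -> a M]
aakaaMM ⇒ aakaaaMM   [M -> a M]
aakaaaMM ⇒ aakaaaaMM   [M -> a M]
aakaaaaMM ⇒ aakaaaaaMM   [M -> a M]
aakaaaaaMM ⇒ aakaaaaakkM   [M -> k k]
aakaaaaakkM ⇒ aakaaaaakkkk   [M -> k k]

S⇒aCM⇒aakM⇒aakaM⇒aakaMM⇒aakaaMM⇒aakaaaMM⇒aakaaaaMM⇒aakaaaaaMM⇒aakaaaaakkM⇒aakaaaaakkkk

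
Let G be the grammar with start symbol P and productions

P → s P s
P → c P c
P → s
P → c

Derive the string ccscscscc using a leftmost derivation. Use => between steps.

P => cPc => ccPcc => ccsPscc => ccscPcscc => ccscscscc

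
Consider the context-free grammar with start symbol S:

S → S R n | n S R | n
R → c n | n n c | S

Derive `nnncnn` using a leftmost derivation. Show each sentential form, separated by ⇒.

S⇒SRn⇒nSRRn⇒nnRRn⇒nnSRn⇒nnnRn⇒nnncnn

S ⇒ SRn   [S → S R n]
SRn ⇒ nSRRn   [S → n S R]
nSRRn ⇒ nnRRn   [S → n]
nnRRn ⇒ nnSRn   [R → S]
nnSRn ⇒ nnnRn   [S → n]
nnnRn ⇒ nnncnn   [R → c n]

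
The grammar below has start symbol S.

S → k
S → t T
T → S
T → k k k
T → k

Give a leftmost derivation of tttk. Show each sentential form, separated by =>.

S=>tT=>tS=>ttT=>ttS=>tttT=>tttk

S => tT   [S → t T]
tT => tS   [T → S]
tS => ttT   [S → t T]
ttT => ttS   [T → S]
ttS => tttT   [S → t T]
tttT => tttk   [T → k]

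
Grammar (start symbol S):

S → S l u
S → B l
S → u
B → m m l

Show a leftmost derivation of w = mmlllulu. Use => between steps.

S => Slu => Slulu => Bllulu => mmlllulu

S => Slu   [S → S l u]
Slu => Slulu   [S → S l u]
Slulu => Bllulu   [S → B l]
Bllulu => mmlllulu   [B → m m l]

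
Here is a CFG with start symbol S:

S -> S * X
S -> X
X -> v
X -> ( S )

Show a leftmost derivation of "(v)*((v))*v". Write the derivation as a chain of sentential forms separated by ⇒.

S ⇒ S*X ⇒ S*X*X ⇒ X*X*X ⇒ (S)*X*X ⇒ (X)*X*X ⇒ (v)*X*X ⇒ (v)*(S)*X ⇒ (v)*(X)*X ⇒ (v)*((S))*X ⇒ (v)*((X))*X ⇒ (v)*((v))*X ⇒ (v)*((v))*v

S ⇒ S*X   [S -> S * X]
S*X ⇒ S*X*X   [S -> S * X]
S*X*X ⇒ X*X*X   [S -> X]
X*X*X ⇒ (S)*X*X   [X -> ( S )]
(S)*X*X ⇒ (X)*X*X   [S -> X]
(X)*X*X ⇒ (v)*X*X   [X -> v]
(v)*X*X ⇒ (v)*(S)*X   [X -> ( S )]
(v)*(S)*X ⇒ (v)*(X)*X   [S -> X]
(v)*(X)*X ⇒ (v)*((S))*X   [X -> ( S )]
(v)*((S))*X ⇒ (v)*((X))*X   [S -> X]
(v)*((X))*X ⇒ (v)*((v))*X   [X -> v]
(v)*((v))*X ⇒ (v)*((v))*v   [X -> v]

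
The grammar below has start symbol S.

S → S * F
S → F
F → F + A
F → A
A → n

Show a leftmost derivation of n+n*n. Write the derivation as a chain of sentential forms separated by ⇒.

S ⇒ S*F ⇒ F*F ⇒ F+A*F ⇒ A+A*F ⇒ n+A*F ⇒ n+n*F ⇒ n+n*A ⇒ n+n*n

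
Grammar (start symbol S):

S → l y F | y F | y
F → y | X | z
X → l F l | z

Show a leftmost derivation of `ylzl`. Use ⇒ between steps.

S⇒yF⇒yX⇒ylFl⇒ylXl⇒ylzl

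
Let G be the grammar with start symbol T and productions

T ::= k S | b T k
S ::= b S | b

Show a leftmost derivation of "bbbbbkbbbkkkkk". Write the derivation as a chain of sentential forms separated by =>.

T => bTk => bbTkk => bbbTkkk => bbbbTkkkk => bbbbbTkkkkk => bbbbbkSkkkkk => bbbbbkbSkkkkk => bbbbbkbbSkkkkk => bbbbbkbbbkkkkk

T => bTk   [T ::= b T k]
bTk => bbTkk   [T ::= b T k]
bbTkk => bbbTkkk   [T ::= b T k]
bbbTkkk => bbbbTkkkk   [T ::= b T k]
bbbbTkkkk => bbbbbTkkkkk   [T ::= b T k]
bbbbbTkkkkk => bbbbbkSkkkkk   [T ::= k S]
bbbbbkSkkkkk => bbbbbkbSkkkkk   [S ::= b S]
bbbbbkbSkkkkk => bbbbbkbbSkkkkk   [S ::= b S]
bbbbbkbbSkkkkk => bbbbbkbbbkkkkk   [S ::= b]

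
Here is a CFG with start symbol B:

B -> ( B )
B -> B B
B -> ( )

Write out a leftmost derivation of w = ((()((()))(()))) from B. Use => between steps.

B=>(B)=>((B))=>((BB))=>((()B))=>((()BB))=>((()(B)B))=>((()((B))B))=>((()((()))B))=>((()((()))(B)))=>((()((()))(())))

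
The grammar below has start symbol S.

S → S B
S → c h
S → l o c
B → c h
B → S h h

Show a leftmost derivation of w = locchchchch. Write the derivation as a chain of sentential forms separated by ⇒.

S⇒SB⇒SBB⇒SBBB⇒SBBBB⇒locBBBB⇒locchBBB⇒locchchBB⇒locchchchB⇒locchchchch

S ⇒ SB   [S → S B]
SB ⇒ SBB   [S → S B]
SBB ⇒ SBBB   [S → S B]
SBBB ⇒ SBBBB   [S → S B]
SBBBB ⇒ locBBBB   [S → l o c]
locBBBB ⇒ locchBBB   [B → c h]
locchBBB ⇒ locchchBB   [B → c h]
locchchBB ⇒ locchchchB   [B → c h]
locchchchB ⇒ locchchchch   [B → c h]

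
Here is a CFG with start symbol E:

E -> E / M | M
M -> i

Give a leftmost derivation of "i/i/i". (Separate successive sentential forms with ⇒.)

E⇒E/M⇒E/M/M⇒M/M/M⇒i/M/M⇒i/i/M⇒i/i/i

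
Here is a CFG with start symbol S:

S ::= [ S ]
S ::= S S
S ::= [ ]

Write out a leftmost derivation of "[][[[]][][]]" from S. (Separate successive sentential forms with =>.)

S => SS   [S ::= S S]
SS => []S   [S ::= [ ]]
[]S => [][S]   [S ::= [ S ]]
[][S] => [][SS]   [S ::= S S]
[][SS] => [][SSS]   [S ::= S S]
[][SSS] => [][[S]SS]   [S ::= [ S ]]
[][[S]SS] => [][[[]]SS]   [S ::= [ ]]
[][[[]]SS] => [][[[]][]S]   [S ::= [ ]]
[][[[]][]S] => [][[[]][][]]   [S ::= [ ]]

S => SS => []S => [][S] => [][SS] => [][SSS] => [][[S]SS] => [][[[]]SS] => [][[[]][]S] => [][[[]][][]]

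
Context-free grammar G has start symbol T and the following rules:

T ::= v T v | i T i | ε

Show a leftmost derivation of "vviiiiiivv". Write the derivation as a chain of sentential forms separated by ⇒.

T ⇒ vTv   [T ::= v T v]
vTv ⇒ vvTvv   [T ::= v T v]
vvTvv ⇒ vviTivv   [T ::= i T i]
vviTivv ⇒ vviiTiivv   [T ::= i T i]
vviiTiivv ⇒ vviiiTiiivv   [T ::= i T i]
vviiiTiiivv ⇒ vviiiiiivv   [T ::= ε]

T⇒vTv⇒vvTvv⇒vviTivv⇒vviiTiivv⇒vviiiTiiivv⇒vviiiiiivv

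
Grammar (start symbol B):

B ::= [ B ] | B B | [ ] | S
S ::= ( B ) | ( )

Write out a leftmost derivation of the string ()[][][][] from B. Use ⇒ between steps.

B ⇒ BB ⇒ BBB ⇒ BBBB ⇒ BBBBB ⇒ SBBBB ⇒ ()BBBB ⇒ ()[]BBB ⇒ ()[][]BB ⇒ ()[][][]B ⇒ ()[][][][]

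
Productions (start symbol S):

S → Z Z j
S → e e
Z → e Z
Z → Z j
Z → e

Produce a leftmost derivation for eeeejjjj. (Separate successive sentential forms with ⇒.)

S ⇒ ZZj ⇒ eZZj ⇒ eeZj ⇒ eeeZj ⇒ eeeZjj ⇒ eeeZjjj ⇒ eeeZjjjj ⇒ eeeejjjj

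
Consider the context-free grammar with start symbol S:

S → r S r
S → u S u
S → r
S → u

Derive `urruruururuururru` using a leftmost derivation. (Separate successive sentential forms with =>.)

S => uSu => urSru => urrSrru => urruSurru => urrurSrurru => urruruSururru => urruruuSuururru => urruruurSruururru => urruruururuururru

S => uSu   [S → u S u]
uSu => urSru   [S → r S r]
urSru => urrSrru   [S → r S r]
urrSrru => urruSurru   [S → u S u]
urruSurru => urrurSrurru   [S → r S r]
urrurSrurru => urruruSururru   [S → u S u]
urruruSururru => urruruuSuururru   [S → u S u]
urruruuSuururru => urruruurSruururru   [S → r S r]
urruruurSruururru => urruruururuururru   [S → u]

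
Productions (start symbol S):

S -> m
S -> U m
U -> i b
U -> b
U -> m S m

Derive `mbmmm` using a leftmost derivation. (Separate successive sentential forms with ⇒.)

S ⇒ Um   [S -> U m]
Um ⇒ mSmm   [U -> m S m]
mSmm ⇒ mUmmm   [S -> U m]
mUmmm ⇒ mbmmm   [U -> b]

S⇒Um⇒mSmm⇒mUmmm⇒mbmmm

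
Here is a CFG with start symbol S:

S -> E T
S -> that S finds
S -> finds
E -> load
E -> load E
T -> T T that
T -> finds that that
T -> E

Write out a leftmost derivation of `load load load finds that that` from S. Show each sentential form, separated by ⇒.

S ⇒ E T   [S -> E T]
E T ⇒ load E T   [E -> load E]
load E T ⇒ load load E T   [E -> load E]
load load E T ⇒ load load load T   [E -> load]
load load load T ⇒ load load load finds that that   [T -> finds that that]

S ⇒ E T ⇒ load E T ⇒ load load E T ⇒ load load load T ⇒ load load load finds that that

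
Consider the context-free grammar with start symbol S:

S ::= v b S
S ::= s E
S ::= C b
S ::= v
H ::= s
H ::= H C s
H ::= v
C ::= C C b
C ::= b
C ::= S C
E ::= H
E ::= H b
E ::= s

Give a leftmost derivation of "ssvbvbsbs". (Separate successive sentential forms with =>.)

S => sE   [S ::= s E]
sE => sH   [E ::= H]
sH => sHCs   [H ::= H C s]
sHCs => sHCsCs   [H ::= H C s]
sHCsCs => ssCsCs   [H ::= s]
ssCsCs => ssSCsCs   [C ::= S C]
ssSCsCs => ssvbSCsCs   [S ::= v b S]
ssvbSCsCs => ssvbvCsCs   [S ::= v]
ssvbvCsCs => ssvbvbsCs   [C ::= b]
ssvbvbsCs => ssvbvbsbs   [C ::= b]

S => sE => sH => sHCs => sHCsCs => ssCsCs => ssSCsCs => ssvbSCsCs => ssvbvCsCs => ssvbvbsCs => ssvbvbsbs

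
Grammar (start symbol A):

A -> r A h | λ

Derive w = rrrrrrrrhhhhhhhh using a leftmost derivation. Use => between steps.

A => rAh   [A -> r A h]
rAh => rrAhh   [A -> r A h]
rrAhh => rrrAhhh   [A -> r A h]
rrrAhhh => rrrrAhhhh   [A -> r A h]
rrrrAhhhh => rrrrrAhhhhh   [A -> r A h]
rrrrrAhhhhh => rrrrrrAhhhhhh   [A -> r A h]
rrrrrrAhhhhhh => rrrrrrrAhhhhhhh   [A -> r A h]
rrrrrrrAhhhhhhh => rrrrrrrrAhhhhhhhh   [A -> r A h]
rrrrrrrrAhhhhhhhh => rrrrrrrrhhhhhhhh   [A -> λ]

A => rAh => rrAhh => rrrAhhh => rrrrAhhhh => rrrrrAhhhhh => rrrrrrAhhhhhh => rrrrrrrAhhhhhhh => rrrrrrrrAhhhhhhhh => rrrrrrrrhhhhhhhh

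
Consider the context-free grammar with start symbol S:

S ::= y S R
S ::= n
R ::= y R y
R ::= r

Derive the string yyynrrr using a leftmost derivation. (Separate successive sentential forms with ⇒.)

S ⇒ ySR ⇒ yySRR ⇒ yyySRRR ⇒ yyynRRR ⇒ yyynrRR ⇒ yyynrrR ⇒ yyynrrr

S ⇒ ySR   [S ::= y S R]
ySR ⇒ yySRR   [S ::= y S R]
yySRR ⇒ yyySRRR   [S ::= y S R]
yyySRRR ⇒ yyynRRR   [S ::= n]
yyynRRR ⇒ yyynrRR   [R ::= r]
yyynrRR ⇒ yyynrrR   [R ::= r]
yyynrrR ⇒ yyynrrr   [R ::= r]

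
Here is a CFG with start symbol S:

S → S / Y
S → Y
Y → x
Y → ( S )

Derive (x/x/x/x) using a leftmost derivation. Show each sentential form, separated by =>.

S => Y => (S) => (S/Y) => (S/Y/Y) => (S/Y/Y/Y) => (Y/Y/Y/Y) => (x/Y/Y/Y) => (x/x/Y/Y) => (x/x/x/Y) => (x/x/x/x)

S => Y   [S → Y]
Y => (S)   [Y → ( S )]
(S) => (S/Y)   [S → S / Y]
(S/Y) => (S/Y/Y)   [S → S / Y]
(S/Y/Y) => (S/Y/Y/Y)   [S → S / Y]
(S/Y/Y/Y) => (Y/Y/Y/Y)   [S → Y]
(Y/Y/Y/Y) => (x/Y/Y/Y)   [Y → x]
(x/Y/Y/Y) => (x/x/Y/Y)   [Y → x]
(x/x/Y/Y) => (x/x/x/Y)   [Y → x]
(x/x/x/Y) => (x/x/x/x)   [Y → x]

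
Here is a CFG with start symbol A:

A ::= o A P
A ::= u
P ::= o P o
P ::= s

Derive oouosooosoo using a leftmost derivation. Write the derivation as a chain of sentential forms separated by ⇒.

A ⇒ oAP   [A ::= o A P]
oAP ⇒ ooAPP   [A ::= o A P]
ooAPP ⇒ oouPP   [A ::= u]
oouPP ⇒ oouoPoP   [P ::= o P o]
oouoPoP ⇒ oouosoP   [P ::= s]
oouosoP ⇒ oouosooPo   [P ::= o P o]
oouosooPo ⇒ oouosoooPoo   [P ::= o P o]
oouosoooPoo ⇒ oouosooosoo   [P ::= s]

A⇒oAP⇒ooAPP⇒oouPP⇒oouoPoP⇒oouosoP⇒oouosooPo⇒oouosoooPoo⇒oouosooosoo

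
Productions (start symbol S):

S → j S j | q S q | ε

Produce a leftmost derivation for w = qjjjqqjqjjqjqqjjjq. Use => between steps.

S=>qSq=>qjSjq=>qjjSjjq=>qjjjSjjjq=>qjjjqSqjjjq=>qjjjqqSqqjjjq=>qjjjqqjSjqqjjjq=>qjjjqqjqSqjqqjjjq=>qjjjqqjqjSjqjqqjjjq=>qjjjqqjqjjqjqqjjjq

S => qSq   [S → q S q]
qSq => qjSjq   [S → j S j]
qjSjq => qjjSjjq   [S → j S j]
qjjSjjq => qjjjSjjjq   [S → j S j]
qjjjSjjjq => qjjjqSqjjjq   [S → q S q]
qjjjqSqjjjq => qjjjqqSqqjjjq   [S → q S q]
qjjjqqSqqjjjq => qjjjqqjSjqqjjjq   [S → j S j]
qjjjqqjSjqqjjjq => qjjjqqjqSqjqqjjjq   [S → q S q]
qjjjqqjqSqjqqjjjq => qjjjqqjqjSjqjqqjjjq   [S → j S j]
qjjjqqjqjSjqjqqjjjq => qjjjqqjqjjqjqqjjjq   [S → ε]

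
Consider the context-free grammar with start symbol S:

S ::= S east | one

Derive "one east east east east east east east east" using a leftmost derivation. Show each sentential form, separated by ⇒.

S ⇒ S east   [S ::= S east]
S east ⇒ S east east   [S ::= S east]
S east east ⇒ S east east east   [S ::= S east]
S east east east ⇒ S east east east east   [S ::= S east]
S east east east east ⇒ S east east east east east   [S ::= S east]
S east east east east east ⇒ S east east east east east east   [S ::= S east]
S east east east east east east ⇒ S east east east east east east east   [S ::= S east]
S east east east east east east east ⇒ S east east east east east east east east   [S ::= S east]
S east east east east east east east east ⇒ one east east east east east east east east   [S ::= one]

S ⇒ S east ⇒ S east east ⇒ S east east east ⇒ S east east east east ⇒ S east east east east east ⇒ S east east east east east east ⇒ S east east east east east east east ⇒ S east east east east east east east east ⇒ one east east east east east east east east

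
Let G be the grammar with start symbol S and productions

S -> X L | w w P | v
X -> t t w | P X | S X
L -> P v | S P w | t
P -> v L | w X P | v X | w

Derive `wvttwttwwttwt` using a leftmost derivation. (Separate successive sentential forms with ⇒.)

S ⇒ XL   [S -> X L]
XL ⇒ PXL   [X -> P X]
PXL ⇒ wXPXL   [P -> w X P]
wXPXL ⇒ wPXPXL   [X -> P X]
wPXPXL ⇒ wvXXPXL   [P -> v X]
wvXXPXL ⇒ wvttwXPXL   [X -> t t w]
wvttwXPXL ⇒ wvttwttwPXL   [X -> t t w]
wvttwttwPXL ⇒ wvttwttwwXL   [P -> w]
wvttwttwwXL ⇒ wvttwttwwttwL   [X -> t t w]
wvttwttwwttwL ⇒ wvttwttwwttwt   [L -> t]

S ⇒ XL ⇒ PXL ⇒ wXPXL ⇒ wPXPXL ⇒ wvXXPXL ⇒ wvttwXPXL ⇒ wvttwttwPXL ⇒ wvttwttwwXL ⇒ wvttwttwwttwL ⇒ wvttwttwwttwt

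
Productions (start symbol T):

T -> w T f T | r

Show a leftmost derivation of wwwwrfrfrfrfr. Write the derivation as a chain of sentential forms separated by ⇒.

T ⇒ wTfT   [T -> w T f T]
wTfT ⇒ wwTfTfT   [T -> w T f T]
wwTfTfT ⇒ wwwTfTfTfT   [T -> w T f T]
wwwTfTfTfT ⇒ wwwwTfTfTfTfT   [T -> w T f T]
wwwwTfTfTfTfT ⇒ wwwwrfTfTfTfT   [T -> r]
wwwwrfTfTfTfT ⇒ wwwwrfrfTfTfT   [T -> r]
wwwwrfrfTfTfT ⇒ wwwwrfrfrfTfT   [T -> r]
wwwwrfrfrfTfT ⇒ wwwwrfrfrfrfT   [T -> r]
wwwwrfrfrfrfT ⇒ wwwwrfrfrfrfr   [T -> r]

T⇒wTfT⇒wwTfTfT⇒wwwTfTfTfT⇒wwwwTfTfTfTfT⇒wwwwrfTfTfTfT⇒wwwwrfrfTfTfT⇒wwwwrfrfrfTfT⇒wwwwrfrfrfrfT⇒wwwwrfrfrfrfr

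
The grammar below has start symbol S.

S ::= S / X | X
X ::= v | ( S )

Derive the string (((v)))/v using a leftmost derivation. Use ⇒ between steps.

S ⇒ S/X   [S ::= S / X]
S/X ⇒ X/X   [S ::= X]
X/X ⇒ (S)/X   [X ::= ( S )]
(S)/X ⇒ (X)/X   [S ::= X]
(X)/X ⇒ ((S))/X   [X ::= ( S )]
((S))/X ⇒ ((X))/X   [S ::= X]
((X))/X ⇒ (((S)))/X   [X ::= ( S )]
(((S)))/X ⇒ (((X)))/X   [S ::= X]
(((X)))/X ⇒ (((v)))/X   [X ::= v]
(((v)))/X ⇒ (((v)))/v   [X ::= v]

S ⇒ S/X ⇒ X/X ⇒ (S)/X ⇒ (X)/X ⇒ ((S))/X ⇒ ((X))/X ⇒ (((S)))/X ⇒ (((X)))/X ⇒ (((v)))/X ⇒ (((v)))/v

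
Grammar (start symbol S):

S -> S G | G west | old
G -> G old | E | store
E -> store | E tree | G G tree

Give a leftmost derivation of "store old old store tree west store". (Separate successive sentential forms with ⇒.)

S ⇒ S G   [S -> S G]
S G ⇒ G west G   [S -> G west]
G west G ⇒ E west G   [G -> E]
E west G ⇒ G G tree west G   [E -> G G tree]
G G tree west G ⇒ G old G tree west G   [G -> G old]
G old G tree west G ⇒ G old old G tree west G   [G -> G old]
G old old G tree west G ⇒ store old old G tree west G   [G -> store]
store old old G tree west G ⇒ store old old store tree west G   [G -> store]
store old old store tree west G ⇒ store old old store tree west store   [G -> store]

S ⇒ S G ⇒ G west G ⇒ E west G ⇒ G G tree west G ⇒ G old G tree west G ⇒ G old old G tree west G ⇒ store old old G tree west G ⇒ store old old store tree west G ⇒ store old old store tree west store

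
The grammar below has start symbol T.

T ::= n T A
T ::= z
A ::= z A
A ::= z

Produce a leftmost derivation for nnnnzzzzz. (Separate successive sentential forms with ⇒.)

T ⇒ nTA   [T ::= n T A]
nTA ⇒ nnTAA   [T ::= n T A]
nnTAA ⇒ nnnTAAA   [T ::= n T A]
nnnTAAA ⇒ nnnnTAAAA   [T ::= n T A]
nnnnTAAAA ⇒ nnnnzAAAA   [T ::= z]
nnnnzAAAA ⇒ nnnnzzAAA   [A ::= z]
nnnnzzAAA ⇒ nnnnzzzAA   [A ::= z]
nnnnzzzAA ⇒ nnnnzzzzA   [A ::= z]
nnnnzzzzA ⇒ nnnnzzzzz   [A ::= z]

T ⇒ nTA ⇒ nnTAA ⇒ nnnTAAA ⇒ nnnnTAAAA ⇒ nnnnzAAAA ⇒ nnnnzzAAA ⇒ nnnnzzzAA ⇒ nnnnzzzzA ⇒ nnnnzzzzz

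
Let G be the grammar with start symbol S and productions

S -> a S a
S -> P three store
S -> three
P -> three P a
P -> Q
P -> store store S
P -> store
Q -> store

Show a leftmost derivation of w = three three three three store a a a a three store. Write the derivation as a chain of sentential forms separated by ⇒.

S ⇒ P three store ⇒ three P a three store ⇒ three three P a a three store ⇒ three three three P a a a three store ⇒ three three three three P a a a a three store ⇒ three three three three Q a a a a three store ⇒ three three three three store a a a a three store

S ⇒ P three store   [S -> P three store]
P three store ⇒ three P a three store   [P -> three P a]
three P a three store ⇒ three three P a a three store   [P -> three P a]
three three P a a three store ⇒ three three three P a a a three store   [P -> three P a]
three three three P a a a three store ⇒ three three three three P a a a a three store   [P -> three P a]
three three three three P a a a a three store ⇒ three three three three Q a a a a three store   [P -> Q]
three three three three Q a a a a three store ⇒ three three three three store a a a a three store   [Q -> store]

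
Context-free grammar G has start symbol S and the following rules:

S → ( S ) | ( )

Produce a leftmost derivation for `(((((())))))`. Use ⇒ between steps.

S ⇒ (S) ⇒ ((S)) ⇒ (((S))) ⇒ ((((S)))) ⇒ (((((S))))) ⇒ (((((())))))

S ⇒ (S)   [S → ( S )]
(S) ⇒ ((S))   [S → ( S )]
((S)) ⇒ (((S)))   [S → ( S )]
(((S))) ⇒ ((((S))))   [S → ( S )]
((((S)))) ⇒ (((((S)))))   [S → ( S )]
(((((S))))) ⇒ (((((())))))   [S → ( )]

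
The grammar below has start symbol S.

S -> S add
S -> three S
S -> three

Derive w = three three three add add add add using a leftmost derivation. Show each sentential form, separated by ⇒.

S ⇒ three S   [S -> three S]
three S ⇒ three three S   [S -> three S]
three three S ⇒ three three S add   [S -> S add]
three three S add ⇒ three three S add add   [S -> S add]
three three S add add ⇒ three three S add add add   [S -> S add]
three three S add add add ⇒ three three S add add add add   [S -> S add]
three three S add add add add ⇒ three three three add add add add   [S -> three]

S ⇒ three S ⇒ three three S ⇒ three three S add ⇒ three three S add add ⇒ three three S add add add ⇒ three three S add add add add ⇒ three three three add add add add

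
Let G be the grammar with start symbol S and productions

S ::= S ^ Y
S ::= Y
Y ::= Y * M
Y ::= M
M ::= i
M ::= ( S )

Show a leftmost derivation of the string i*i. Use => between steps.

S=>Y=>Y*M=>M*M=>i*M=>i*i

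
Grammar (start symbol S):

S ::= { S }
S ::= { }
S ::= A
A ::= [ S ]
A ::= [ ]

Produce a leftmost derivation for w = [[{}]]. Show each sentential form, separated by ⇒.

S⇒A⇒[S]⇒[A]⇒[[S]]⇒[[{}]]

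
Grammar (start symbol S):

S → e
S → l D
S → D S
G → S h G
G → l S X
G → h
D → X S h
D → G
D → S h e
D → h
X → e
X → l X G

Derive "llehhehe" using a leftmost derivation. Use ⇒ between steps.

S ⇒ DS   [S → D S]
DS ⇒ XShS   [D → X S h]
XShS ⇒ lXGShS   [X → l X G]
lXGShS ⇒ llXGGShS   [X → l X G]
llXGGShS ⇒ lleGGShS   [X → e]
lleGGShS ⇒ llehGShS   [G → h]
llehGShS ⇒ llehhShS   [G → h]
llehhShS ⇒ llehhehS   [S → e]
llehhehS ⇒ llehhehe   [S → e]

S ⇒ DS ⇒ XShS ⇒ lXGShS ⇒ llXGGShS ⇒ lleGGShS ⇒ llehGShS ⇒ llehhShS ⇒ llehhehS ⇒ llehhehe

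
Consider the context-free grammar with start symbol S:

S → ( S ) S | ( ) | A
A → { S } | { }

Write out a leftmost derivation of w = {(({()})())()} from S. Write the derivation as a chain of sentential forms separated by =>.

S => A   [S → A]
A => {S}   [A → { S }]
{S} => {(S)S}   [S → ( S ) S]
{(S)S} => {((S)S)S}   [S → ( S ) S]
{((S)S)S} => {((A)S)S}   [S → A]
{((A)S)S} => {(({S})S)S}   [A → { S }]
{(({S})S)S} => {(({()})S)S}   [S → ( )]
{(({()})S)S} => {(({()})())S}   [S → ( )]
{(({()})())S} => {(({()})())()}   [S → ( )]

S => A => {S} => {(S)S} => {((S)S)S} => {((A)S)S} => {(({S})S)S} => {(({()})S)S} => {(({()})())S} => {(({()})())()}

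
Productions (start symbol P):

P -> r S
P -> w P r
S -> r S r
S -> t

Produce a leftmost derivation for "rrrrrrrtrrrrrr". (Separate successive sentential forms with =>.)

P => rS => rrSr => rrrSrr => rrrrSrrr => rrrrrSrrrr => rrrrrrSrrrrr => rrrrrrrSrrrrrr => rrrrrrrtrrrrrr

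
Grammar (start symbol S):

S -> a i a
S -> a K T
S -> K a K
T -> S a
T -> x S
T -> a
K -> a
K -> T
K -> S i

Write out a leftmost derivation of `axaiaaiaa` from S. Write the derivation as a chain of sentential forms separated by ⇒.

S⇒aKT⇒aTT⇒axST⇒axaiaT⇒axaiaSa⇒axaiaaiaa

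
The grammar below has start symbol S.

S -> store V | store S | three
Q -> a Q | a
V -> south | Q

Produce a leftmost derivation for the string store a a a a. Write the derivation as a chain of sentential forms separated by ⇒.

S ⇒ store V ⇒ store Q ⇒ store a Q ⇒ store a a Q ⇒ store a a a Q ⇒ store a a a a

S ⇒ store V   [S -> store V]
store V ⇒ store Q   [V -> Q]
store Q ⇒ store a Q   [Q -> a Q]
store a Q ⇒ store a a Q   [Q -> a Q]
store a a Q ⇒ store a a a Q   [Q -> a Q]
store a a a Q ⇒ store a a a a   [Q -> a]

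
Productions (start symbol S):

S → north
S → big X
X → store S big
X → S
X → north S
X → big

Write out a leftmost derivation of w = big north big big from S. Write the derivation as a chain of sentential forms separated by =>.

S => big X => big north S => big north big X => big north big big

S => big X   [S → big X]
big X => big north S   [X → north S]
big north S => big north big X   [S → big X]
big north big X => big north big big   [X → big]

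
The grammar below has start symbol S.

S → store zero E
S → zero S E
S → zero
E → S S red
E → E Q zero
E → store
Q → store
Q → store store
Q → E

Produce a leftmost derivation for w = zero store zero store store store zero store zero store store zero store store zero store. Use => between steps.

S => zero S E => zero store zero E E => zero store zero E Q zero E => zero store zero E Q zero Q zero E => zero store zero E Q zero Q zero Q zero E => zero store zero E Q zero Q zero Q zero Q zero E => zero store zero store Q zero Q zero Q zero Q zero E => zero store zero store store store zero Q zero Q zero Q zero E => zero store zero store store store zero store zero Q zero Q zero E => zero store zero store store store zero store zero store store zero Q zero E => zero store zero store store store zero store zero store store zero store store zero E => zero store zero store store store zero store zero store store zero store store zero store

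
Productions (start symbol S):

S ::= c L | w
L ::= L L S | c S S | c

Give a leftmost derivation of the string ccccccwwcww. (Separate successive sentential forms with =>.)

S => cL   [S ::= c L]
cL => ccSS   [L ::= c S S]
ccSS => cccLS   [S ::= c L]
cccLS => cccLLSS   [L ::= L L S]
cccLLSS => cccLLSLSS   [L ::= L L S]
cccLLSLSS => ccccLSLSS   [L ::= c]
ccccLSLSS => ccccLLSSLSS   [L ::= L L S]
ccccLLSSLSS => cccccLSSLSS   [L ::= c]
cccccLSSLSS => ccccccSSLSS   [L ::= c]
ccccccSSLSS => ccccccwSLSS   [S ::= w]
ccccccwSLSS => ccccccwwLSS   [S ::= w]
ccccccwwLSS => ccccccwwcSS   [L ::= c]
ccccccwwcSS => ccccccwwcwS   [S ::= w]
ccccccwwcwS => ccccccwwcww   [S ::= w]

S => cL => ccSS => cccLS => cccLLSS => cccLLSLSS => ccccLSLSS => ccccLLSSLSS => cccccLSSLSS => ccccccSSLSS => ccccccwSLSS => ccccccwwLSS => ccccccwwcSS => ccccccwwcwS => ccccccwwcww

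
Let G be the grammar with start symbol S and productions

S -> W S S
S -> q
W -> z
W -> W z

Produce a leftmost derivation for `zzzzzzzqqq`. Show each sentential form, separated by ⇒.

S ⇒ WSS   [S -> W S S]
WSS ⇒ WzSS   [W -> W z]
WzSS ⇒ WzzSS   [W -> W z]
WzzSS ⇒ WzzzSS   [W -> W z]
WzzzSS ⇒ WzzzzSS   [W -> W z]
WzzzzSS ⇒ WzzzzzSS   [W -> W z]
WzzzzzSS ⇒ zzzzzzSS   [W -> z]
zzzzzzSS ⇒ zzzzzzWSSS   [S -> W S S]
zzzzzzWSSS ⇒ zzzzzzzSSS   [W -> z]
zzzzzzzSSS ⇒ zzzzzzzqSS   [S -> q]
zzzzzzzqSS ⇒ zzzzzzzqqS   [S -> q]
zzzzzzzqqS ⇒ zzzzzzzqqq   [S -> q]

S⇒WSS⇒WzSS⇒WzzSS⇒WzzzSS⇒WzzzzSS⇒WzzzzzSS⇒zzzzzzSS⇒zzzzzzWSSS⇒zzzzzzzSSS⇒zzzzzzzqSS⇒zzzzzzzqqS⇒zzzzzzzqqq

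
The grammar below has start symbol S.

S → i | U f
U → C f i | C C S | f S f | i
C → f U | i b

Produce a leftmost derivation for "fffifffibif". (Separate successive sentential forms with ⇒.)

S⇒Uf⇒CCSf⇒fUCSf⇒ffSfCSf⇒ffUffCSf⇒fffSfffCSf⇒fffifffCSf⇒fffifffibSf⇒fffifffibif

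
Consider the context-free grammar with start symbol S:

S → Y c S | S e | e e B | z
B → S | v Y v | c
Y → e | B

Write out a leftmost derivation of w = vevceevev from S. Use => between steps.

S => YcS   [S → Y c S]
YcS => BcS   [Y → B]
BcS => vYvcS   [B → v Y v]
vYvcS => vevcS   [Y → e]
vevcS => vevceeB   [S → e e B]
vevceeB => vevceevYv   [B → v Y v]
vevceevYv => vevceevev   [Y → e]

S=>YcS=>BcS=>vYvcS=>vevcS=>vevceeB=>vevceevYv=>vevceevev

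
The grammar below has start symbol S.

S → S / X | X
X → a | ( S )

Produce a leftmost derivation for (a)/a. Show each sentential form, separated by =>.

S=>S/X=>X/X=>(S)/X=>(X)/X=>(a)/X=>(a)/a

S => S/X   [S → S / X]
S/X => X/X   [S → X]
X/X => (S)/X   [X → ( S )]
(S)/X => (X)/X   [S → X]
(X)/X => (a)/X   [X → a]
(a)/X => (a)/a   [X → a]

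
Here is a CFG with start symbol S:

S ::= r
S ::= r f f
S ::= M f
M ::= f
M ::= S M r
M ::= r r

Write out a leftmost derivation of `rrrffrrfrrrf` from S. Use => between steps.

S=>Mf=>SMrf=>MfMrf=>SMrfMrf=>rMrfMrf=>rSMrrfMrf=>rMfMrrfMrf=>rrrfMrrfMrf=>rrrffrrfMrf=>rrrffrrfrrrf

S => Mf   [S ::= M f]
Mf => SMrf   [M ::= S M r]
SMrf => MfMrf   [S ::= M f]
MfMrf => SMrfMrf   [M ::= S M r]
SMrfMrf => rMrfMrf   [S ::= r]
rMrfMrf => rSMrrfMrf   [M ::= S M r]
rSMrrfMrf => rMfMrrfMrf   [S ::= M f]
rMfMrrfMrf => rrrfMrrfMrf   [M ::= r r]
rrrfMrrfMrf => rrrffrrfMrf   [M ::= f]
rrrffrrfMrf => rrrffrrfrrrf   [M ::= r r]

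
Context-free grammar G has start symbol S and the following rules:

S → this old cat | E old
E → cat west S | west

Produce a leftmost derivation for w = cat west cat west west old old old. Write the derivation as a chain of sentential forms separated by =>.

S => E old => cat west S old => cat west E old old => cat west cat west S old old => cat west cat west E old old old => cat west cat west west old old old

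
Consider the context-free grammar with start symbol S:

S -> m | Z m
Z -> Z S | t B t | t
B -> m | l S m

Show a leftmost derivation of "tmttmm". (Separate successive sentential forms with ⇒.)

S ⇒ Zm   [S -> Z m]
Zm ⇒ ZSm   [Z -> Z S]
ZSm ⇒ tBtSm   [Z -> t B t]
tBtSm ⇒ tmtSm   [B -> m]
tmtSm ⇒ tmtZmm   [S -> Z m]
tmtZmm ⇒ tmttmm   [Z -> t]

S ⇒ Zm ⇒ ZSm ⇒ tBtSm ⇒ tmtSm ⇒ tmtZmm ⇒ tmttmm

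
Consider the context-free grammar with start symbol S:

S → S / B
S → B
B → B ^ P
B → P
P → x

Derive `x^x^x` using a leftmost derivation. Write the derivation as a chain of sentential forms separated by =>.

S => B => B^P => B^P^P => P^P^P => x^P^P => x^x^P => x^x^x

S => B   [S → B]
B => B^P   [B → B ^ P]
B^P => B^P^P   [B → B ^ P]
B^P^P => P^P^P   [B → P]
P^P^P => x^P^P   [P → x]
x^P^P => x^x^P   [P → x]
x^x^P => x^x^x   [P → x]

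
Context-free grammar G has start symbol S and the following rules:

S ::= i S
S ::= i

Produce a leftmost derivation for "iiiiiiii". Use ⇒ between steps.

S ⇒ iS ⇒ iiS ⇒ iiiS ⇒ iiiiS ⇒ iiiiiS ⇒ iiiiiiS ⇒ iiiiiiiS ⇒ iiiiiiii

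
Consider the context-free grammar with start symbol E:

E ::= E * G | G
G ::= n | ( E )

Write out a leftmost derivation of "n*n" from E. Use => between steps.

E => E*G => G*G => n*G => n*n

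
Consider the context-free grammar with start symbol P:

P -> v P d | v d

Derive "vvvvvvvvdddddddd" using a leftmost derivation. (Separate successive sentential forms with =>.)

P => vPd => vvPdd => vvvPddd => vvvvPdddd => vvvvvPddddd => vvvvvvPdddddd => vvvvvvvPddddddd => vvvvvvvvdddddddd

P => vPd   [P -> v P d]
vPd => vvPdd   [P -> v P d]
vvPdd => vvvPddd   [P -> v P d]
vvvPddd => vvvvPdddd   [P -> v P d]
vvvvPdddd => vvvvvPddddd   [P -> v P d]
vvvvvPddddd => vvvvvvPdddddd   [P -> v P d]
vvvvvvPdddddd => vvvvvvvPddddddd   [P -> v P d]
vvvvvvvPddddddd => vvvvvvvvdddddddd   [P -> v d]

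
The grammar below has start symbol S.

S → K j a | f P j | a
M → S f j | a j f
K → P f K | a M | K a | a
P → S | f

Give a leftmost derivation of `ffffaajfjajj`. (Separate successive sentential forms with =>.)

S => fPj   [S → f P j]
fPj => fSj   [P → S]
fSj => ffPjj   [S → f P j]
ffPjj => ffSjj   [P → S]
ffSjj => ffKjajj   [S → K j a]
ffKjajj => ffPfKjajj   [K → P f K]
ffPfKjajj => ffffKjajj   [P → f]
ffffKjajj => ffffaMjajj   [K → a M]
ffffaMjajj => ffffaajfjajj   [M → a j f]

S=>fPj=>fSj=>ffPjj=>ffSjj=>ffKjajj=>ffPfKjajj=>ffffKjajj=>ffffaMjajj=>ffffaajfjajj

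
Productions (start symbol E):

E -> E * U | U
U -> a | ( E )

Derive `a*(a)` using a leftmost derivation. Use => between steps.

E => E*U   [E -> E * U]
E*U => U*U   [E -> U]
U*U => a*U   [U -> a]
a*U => a*(E)   [U -> ( E )]
a*(E) => a*(U)   [E -> U]
a*(U) => a*(a)   [U -> a]

E=>E*U=>U*U=>a*U=>a*(E)=>a*(U)=>a*(a)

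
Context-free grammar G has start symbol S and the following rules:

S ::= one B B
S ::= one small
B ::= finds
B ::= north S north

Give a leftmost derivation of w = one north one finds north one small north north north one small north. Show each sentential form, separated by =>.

S => one B B => one north S north B => one north one B B north B => one north one finds B north B => one north one finds north S north north B => one north one finds north one small north north B => one north one finds north one small north north north S north => one north one finds north one small north north north one small north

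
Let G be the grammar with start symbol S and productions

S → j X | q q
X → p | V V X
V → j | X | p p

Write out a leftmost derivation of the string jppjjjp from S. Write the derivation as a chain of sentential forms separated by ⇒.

S⇒jX⇒jVVX⇒jppVX⇒jppjX⇒jppjVVX⇒jppjjVX⇒jppjjjX⇒jppjjjp

S ⇒ jX   [S → j X]
jX ⇒ jVVX   [X → V V X]
jVVX ⇒ jppVX   [V → p p]
jppVX ⇒ jppjX   [V → j]
jppjX ⇒ jppjVVX   [X → V V X]
jppjVVX ⇒ jppjjVX   [V → j]
jppjjVX ⇒ jppjjjX   [V → j]
jppjjjX ⇒ jppjjjp   [X → p]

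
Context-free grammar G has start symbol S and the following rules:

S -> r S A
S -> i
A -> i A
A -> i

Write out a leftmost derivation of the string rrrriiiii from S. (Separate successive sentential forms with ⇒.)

S⇒rSA⇒rrSAA⇒rrrSAAA⇒rrrrSAAAA⇒rrrriAAAA⇒rrrriiAAA⇒rrrriiiAA⇒rrrriiiiA⇒rrrriiiii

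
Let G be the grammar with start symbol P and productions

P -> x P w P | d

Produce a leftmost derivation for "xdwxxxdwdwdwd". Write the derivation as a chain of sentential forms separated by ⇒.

P ⇒ xPwP   [P -> x P w P]
xPwP ⇒ xdwP   [P -> d]
xdwP ⇒ xdwxPwP   [P -> x P w P]
xdwxPwP ⇒ xdwxxPwPwP   [P -> x P w P]
xdwxxPwPwP ⇒ xdwxxxPwPwPwP   [P -> x P w P]
xdwxxxPwPwPwP ⇒ xdwxxxdwPwPwP   [P -> d]
xdwxxxdwPwPwP ⇒ xdwxxxdwdwPwP   [P -> d]
xdwxxxdwdwPwP ⇒ xdwxxxdwdwdwP   [P -> d]
xdwxxxdwdwdwP ⇒ xdwxxxdwdwdwd   [P -> d]

P ⇒ xPwP ⇒ xdwP ⇒ xdwxPwP ⇒ xdwxxPwPwP ⇒ xdwxxxPwPwPwP ⇒ xdwxxxdwPwPwP ⇒ xdwxxxdwdwPwP ⇒ xdwxxxdwdwdwP ⇒ xdwxxxdwdwdwd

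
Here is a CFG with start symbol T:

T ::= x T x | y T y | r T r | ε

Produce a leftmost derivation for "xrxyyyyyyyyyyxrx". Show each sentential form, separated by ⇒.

T ⇒ xTx ⇒ xrTrx ⇒ xrxTxrx ⇒ xrxyTyxrx ⇒ xrxyyTyyxrx ⇒ xrxyyyTyyyxrx ⇒ xrxyyyyTyyyyxrx ⇒ xrxyyyyyTyyyyyxrx ⇒ xrxyyyyyyyyyyxrx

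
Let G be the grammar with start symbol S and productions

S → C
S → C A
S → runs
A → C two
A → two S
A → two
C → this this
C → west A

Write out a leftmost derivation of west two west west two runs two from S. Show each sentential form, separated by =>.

S => C   [S → C]
C => west A   [C → west A]
west A => west two S   [A → two S]
west two S => west two C   [S → C]
west two C => west two west A   [C → west A]
west two west A => west two west C two   [A → C two]
west two west C two => west two west west A two   [C → west A]
west two west west A two => west two west west two S two   [A → two S]
west two west west two S two => west two west west two runs two   [S → runs]

S => C => west A => west two S => west two C => west two west A => west two west C two => west two west west A two => west two west west two S two => west two west west two runs two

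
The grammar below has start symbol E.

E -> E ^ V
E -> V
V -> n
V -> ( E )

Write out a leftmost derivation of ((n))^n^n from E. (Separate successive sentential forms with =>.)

E => E^V   [E -> E ^ V]
E^V => E^V^V   [E -> E ^ V]
E^V^V => V^V^V   [E -> V]
V^V^V => (E)^V^V   [V -> ( E )]
(E)^V^V => (V)^V^V   [E -> V]
(V)^V^V => ((E))^V^V   [V -> ( E )]
((E))^V^V => ((V))^V^V   [E -> V]
((V))^V^V => ((n))^V^V   [V -> n]
((n))^V^V => ((n))^n^V   [V -> n]
((n))^n^V => ((n))^n^n   [V -> n]

E=>E^V=>E^V^V=>V^V^V=>(E)^V^V=>(V)^V^V=>((E))^V^V=>((V))^V^V=>((n))^V^V=>((n))^n^V=>((n))^n^n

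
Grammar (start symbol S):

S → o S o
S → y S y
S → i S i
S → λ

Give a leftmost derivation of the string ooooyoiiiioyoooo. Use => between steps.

S => oSo   [S → o S o]
oSo => ooSoo   [S → o S o]
ooSoo => oooSooo   [S → o S o]
oooSooo => ooooSoooo   [S → o S o]
ooooSoooo => ooooySyoooo   [S → y S y]
ooooySyoooo => ooooyoSoyoooo   [S → o S o]
ooooyoSoyoooo => ooooyoiSioyoooo   [S → i S i]
ooooyoiSioyoooo => ooooyoiiSiioyoooo   [S → i S i]
ooooyoiiSiioyoooo => ooooyoiiiioyoooo   [S → λ]

S => oSo => ooSoo => oooSooo => ooooSoooo => ooooySyoooo => ooooyoSoyoooo => ooooyoiSioyoooo => ooooyoiiSiioyoooo => ooooyoiiiioyoooo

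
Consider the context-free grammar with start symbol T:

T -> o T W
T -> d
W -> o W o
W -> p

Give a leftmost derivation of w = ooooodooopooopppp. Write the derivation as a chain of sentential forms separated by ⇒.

T ⇒ oTW   [T -> o T W]
oTW ⇒ ooTWW   [T -> o T W]
ooTWW ⇒ oooTWWW   [T -> o T W]
oooTWWW ⇒ ooooTWWWW   [T -> o T W]
ooooTWWWW ⇒ oooooTWWWWW   [T -> o T W]
oooooTWWWWW ⇒ ooooodWWWWW   [T -> d]
ooooodWWWWW ⇒ ooooodoWoWWWW   [W -> o W o]
ooooodoWoWWWW ⇒ ooooodooWooWWWW   [W -> o W o]
ooooodooWooWWWW ⇒ ooooodoooWoooWWWW   [W -> o W o]
ooooodoooWoooWWWW ⇒ ooooodooopoooWWWW   [W -> p]
ooooodooopoooWWWW ⇒ ooooodooopooopWWW   [W -> p]
ooooodooopooopWWW ⇒ ooooodooopoooppWW   [W -> p]
ooooodooopoooppWW ⇒ ooooodooopooopppW   [W -> p]
ooooodooopooopppW ⇒ ooooodooopooopppp   [W -> p]

T ⇒ oTW ⇒ ooTWW ⇒ oooTWWW ⇒ ooooTWWWW ⇒ oooooTWWWWW ⇒ ooooodWWWWW ⇒ ooooodoWoWWWW ⇒ ooooodooWooWWWW ⇒ ooooodoooWoooWWWW ⇒ ooooodooopoooWWWW ⇒ ooooodooopooopWWW ⇒ ooooodooopoooppWW ⇒ ooooodooopooopppW ⇒ ooooodooopooopppp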